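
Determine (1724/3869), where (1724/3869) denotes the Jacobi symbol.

-1

(1724/3869)
  = (431/3869)    [3869 ≡ 5 mod 8 ⇒ (2/3869)^2 = +1]
  = (3869/431)    [QR: 3869 ≡ 1 mod 4, sign kept]
  = (421/431)    [3869 ≡ 421 mod 431]
  = (431/421)    [QR: 421 ≡ 1 mod 4, sign kept]
  = (10/421)    [431 ≡ 10 mod 421]
  = -(5/421)    [421 ≡ 5 mod 8 ⇒ (2/421) = -1]
  = -(421/5)    [QR: 5 ≡ 1 mod 4, sign kept]
  = -(1/5)    [421 ≡ 1 mod 5]
  = -1    [(1/5) = 1]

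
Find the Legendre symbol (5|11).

1

(5|11)
  = (11|5)    [QR: 5 ≡ 1 mod 4, sign kept]
  = (1|5)    [11 ≡ 1 mod 5]
  = 1    [(1|5) = 1]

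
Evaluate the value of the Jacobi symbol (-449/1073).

(-449/1073)
  = (624/1073)    [-449 ≡ 624 mod 1073]
  = (39/1073)    [1073 ≡ 1 mod 8 ⇒ (2/1073)^4 = +1]
  = (1073/39)    [QR: 1073 ≡ 1 mod 4, sign kept]
  = (20/39)    [1073 ≡ 20 mod 39]
  = (5/39)    [39 ≡ 7 mod 8 ⇒ (2/39)^2 = +1]
  = (39/5)    [QR: 5 ≡ 1 mod 4, sign kept]
  = (4/5)    [39 ≡ 4 mod 5]
  = (1/5)    [5 ≡ 5 mod 8 ⇒ (2/5)^2 = +1]
  = 1    [(1/5) = 1]

1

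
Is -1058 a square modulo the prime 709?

no

(-1058/709)
  = (1058/709)    [709 ≡ 1 mod 4 ⇒ (-1/709) = +1]
  = (349/709)    [1058 ≡ 349 mod 709]
  = (709/349)    [QR: 349 ≡ 1 mod 4, sign kept]
  = (11/349)    [709 ≡ 11 mod 349]
  = (349/11)    [QR: 349 ≡ 1 mod 4, sign kept]
  = (8/11)    [349 ≡ 8 mod 11]
  = -(1/11)    [11 ≡ 3 mod 8 ⇒ (2/11)^3 = -1]
  = -1    [(1/11) = 1]
The Legendre symbol is -1, so x^2 ≡ -1058 (mod 709) has no solution.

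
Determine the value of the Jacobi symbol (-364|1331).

Pull out -1: (-364|1331) = (-1|1331)·(364|1331). Since 1331 ≡ 3 (mod 4), (-1|1331) = -1. Now have -(364|1331).
Factor out 2: 364 = 2^2·91. Since 1331 ≡ 3 (mod 8), (2|1331) = -1, and (2|1331)^2 = +1. Now have -(91|1331).
Both 91 ≡ 3 and 1331 ≡ 3 (mod 4), so reciprocity gives (91|1331) = -(1331|91). Reduce: 1331 ≡ 57 (mod 91). Now have (57|91).
57 ≡ 1 (mod 4), so quadratic reciprocity gives (57|91) = (91|57). Reduce: 91 ≡ 34 (mod 57). Now have (34|57).
Factor out 2: 34 = 2·17. Since 57 ≡ 1 (mod 8), (2|57) = +1. Now have (17|57).
17 ≡ 1 (mod 4), so quadratic reciprocity gives (17|57) = (57|17). Reduce: 57 ≡ 6 (mod 17). Now have (6|17).
Factor out 2: 6 = 2·3. Since 17 ≡ 1 (mod 8), (2|17) = +1. Now have (3|17).
17 ≡ 1 (mod 4), so quadratic reciprocity gives (3|17) = (17|3). Reduce: 17 ≡ 2 (mod 3). Now have (2|3).
Factor out 2: 2 = 2. Since 3 ≡ 3 (mod 8), (2|3) = -1. Now have -(1|3).
(1|3) = 1. Collecting the sign factors: -1.

-1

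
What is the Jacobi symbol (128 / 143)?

Factor out 2: 128 = 2^7. Since 143 ≡ 7 (mod 8), (2 / 143) = +1, and (2 / 143)^7 = +1. Now have (1 / 143).
(1 / 143) = 1. Collecting the sign factors: 1.

1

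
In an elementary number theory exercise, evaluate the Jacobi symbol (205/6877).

1

205 ≡ 1 (mod 4), so quadratic reciprocity gives (205/6877) = (6877/205). Reduce: 6877 ≡ 112 (mod 205). Now have (112/205).
Factor out 2: 112 = 2^4·7. Since 205 ≡ 5 (mod 8), (2/205) = -1, and (2/205)^4 = +1. Now have (7/205).
205 ≡ 1 (mod 4), so quadratic reciprocity gives (7/205) = (205/7). Reduce: 205 ≡ 2 (mod 7). Now have (2/7).
Factor out 2: 2 = 2. Since 7 ≡ 7 (mod 8), (2/7) = +1. Now have (1/7).
(1/7) = 1. Collecting the sign factors: 1.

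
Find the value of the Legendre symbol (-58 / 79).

1

(-58 / 79)
  = (21 / 79)    [-58 ≡ 21 mod 79]
  = (79 / 21)    [QR: 21 ≡ 1 mod 4, sign kept]
  = (16 / 21)    [79 ≡ 16 mod 21]
  = (1 / 21)    [21 ≡ 5 mod 8 ⇒ (2 / 21)^4 = +1]
  = 1    [(1 / 21) = 1]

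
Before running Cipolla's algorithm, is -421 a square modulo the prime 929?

(-421/929)
  = (508/929)    [-421 ≡ 508 mod 929]
  = (127/929)    [929 ≡ 1 mod 8 ⇒ (2/929)^2 = +1]
  = (929/127)    [QR: 929 ≡ 1 mod 4, sign kept]
  = (40/127)    [929 ≡ 40 mod 127]
  = (5/127)    [127 ≡ 7 mod 8 ⇒ (2/127)^3 = +1]
  = (127/5)    [QR: 5 ≡ 1 mod 4, sign kept]
  = (2/5)    [127 ≡ 2 mod 5]
  = -(1/5)    [5 ≡ 5 mod 8 ⇒ (2/5) = -1]
  = -1    [(1/5) = 1]
(-421/929) = -1, and 929 is prime, so -421 is not a quadratic residue mod 929.

no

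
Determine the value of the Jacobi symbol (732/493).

1

(732/493)
  = (239/493)    [732 ≡ 239 mod 493]
  = (493/239)    [QR: 493 ≡ 1 mod 4, sign kept]
  = (15/239)    [493 ≡ 15 mod 239]
  = -(239/15)    [QR: both ≡ 3 mod 4, sign flips]
  = -(14/15)    [239 ≡ 14 mod 15]
  = -(7/15)    [15 ≡ 7 mod 8 ⇒ (2/15) = +1]
  = (15/7)    [QR: both ≡ 3 mod 4, sign flips]
  = (1/7)    [15 ≡ 1 mod 7]
  = 1    [(1/7) = 1]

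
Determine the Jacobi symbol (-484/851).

(-484/851)
  = -(484/851)    [851 ≡ 3 mod 4 ⇒ (-1/851) = -1]
  = -(121/851)    [851 ≡ 3 mod 8 ⇒ (2/851)^2 = +1]
  = -(851/121)    [QR: 121 ≡ 1 mod 4, sign kept]
  = -(4/121)    [851 ≡ 4 mod 121]
  = -(1/121)    [121 ≡ 1 mod 8 ⇒ (2/121)^2 = +1]
  = -1    [(1/121) = 1]

-1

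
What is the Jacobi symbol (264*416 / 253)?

0

By multiplicativity, (264·416 / 253) = (264 / 253)·(416 / 253).
First factor (264 / 253):
Reduce the numerator: 264 ≡ 11 (mod 253), so (264 / 253) = (11 / 253).
253 ≡ 1 (mod 4), so quadratic reciprocity gives (11 / 253) = (253 / 11). Reduce: 253 ≡ 0 (mod 11). Now have (0 / 11).
The numerator is now 0 with denominator 11 > 1: the symbol is 0.
Second factor (416 / 253):
Reduce the numerator: 416 ≡ 163 (mod 253), so (416 / 253) = (163 / 253).
253 ≡ 1 (mod 4), so quadratic reciprocity gives (163 / 253) = (253 / 163). Reduce: 253 ≡ 90 (mod 163). Now have (90 / 163).
Factor out 2: 90 = 2·45. Since 163 ≡ 3 (mod 8), (2 / 163) = -1. Now have -(45 / 163).
45 ≡ 1 (mod 4), so quadratic reciprocity gives (45 / 163) = (163 / 45). Reduce: 163 ≡ 28 (mod 45). Now have -(28 / 45).
Factor out 2: 28 = 2^2·7. Since 45 ≡ 5 (mod 8), (2 / 45) = -1, and (2 / 45)^2 = +1. Now have -(7 / 45).
45 ≡ 1 (mod 4), so quadratic reciprocity gives (7 / 45) = (45 / 7). Reduce: 45 ≡ 3 (mod 7). Now have -(3 / 7).
Both 3 ≡ 3 and 7 ≡ 3 (mod 4), so reciprocity gives (3 / 7) = -(7 / 3). Reduce: 7 ≡ 1 (mod 3). Now have (1 / 3).
(1 / 3) = 1. Collecting the sign factors: 1.
Product: (0)·(1) = 0.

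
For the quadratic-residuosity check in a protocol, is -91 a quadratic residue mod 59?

(-91/59)
  = -(91/59)    [59 ≡ 3 mod 4 ⇒ (-1/59) = -1]
  = -(32/59)    [91 ≡ 32 mod 59]
  = (1/59)    [59 ≡ 3 mod 8 ⇒ (2/59)^5 = -1]
  = 1    [(1/59) = 1]
(-91/59) = 1, and 59 is prime, so -91 is a quadratic residue mod 59.

yes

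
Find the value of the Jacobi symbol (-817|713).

-1

Pull out -1: (-817|713) = (-1|713)·(817|713). Since 713 ≡ 1 (mod 4), (-1|713) = +1. Now have (817|713).
Reduce the numerator: 817 ≡ 104 (mod 713), so (817|713) = (104|713).
Factor out 2: 104 = 2^3·13. Since 713 ≡ 1 (mod 8), (2|713) = +1, and (2|713)^3 = +1. Now have (13|713).
13 ≡ 1 (mod 4), so quadratic reciprocity gives (13|713) = (713|13). Reduce: 713 ≡ 11 (mod 13). Now have (11|13).
13 ≡ 1 (mod 4), so quadratic reciprocity gives (11|13) = (13|11). Reduce: 13 ≡ 2 (mod 11). Now have (2|11).
Factor out 2: 2 = 2. Since 11 ≡ 3 (mod 8), (2|11) = -1. Now have -(1|11).
(1|11) = 1. Collecting the sign factors: -1.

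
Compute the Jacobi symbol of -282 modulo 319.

-1

(-282/319)
  = -(282/319)    [319 ≡ 3 mod 4 ⇒ (-1/319) = -1]
  = -(141/319)    [319 ≡ 7 mod 8 ⇒ (2/319) = +1]
  = -(319/141)    [QR: 141 ≡ 1 mod 4, sign kept]
  = -(37/141)    [319 ≡ 37 mod 141]
  = -(141/37)    [QR: 37 ≡ 1 mod 4, sign kept]
  = -(30/37)    [141 ≡ 30 mod 37]
  = (15/37)    [37 ≡ 5 mod 8 ⇒ (2/37) = -1]
  = (37/15)    [QR: 37 ≡ 1 mod 4, sign kept]
  = (7/15)    [37 ≡ 7 mod 15]
  = -(15/7)    [QR: both ≡ 3 mod 4, sign flips]
  = -(1/7)    [15 ≡ 1 mod 7]
  = -1    [(1/7) = 1]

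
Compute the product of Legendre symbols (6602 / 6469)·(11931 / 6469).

-1

By multiplicativity, (6602·11931 / 6469) = (6602 / 6469)·(11931 / 6469).
First factor (6602 / 6469):
(6602 / 6469)
  = (133 / 6469)    [6602 ≡ 133 mod 6469]
  = (6469 / 133)    [QR: 133 ≡ 1 mod 4, sign kept]
  = (85 / 133)    [6469 ≡ 85 mod 133]
  = (133 / 85)    [QR: 85 ≡ 1 mod 4, sign kept]
  = (48 / 85)    [133 ≡ 48 mod 85]
  = (3 / 85)    [85 ≡ 5 mod 8 ⇒ (2 / 85)^4 = +1]
  = (85 / 3)    [QR: 85 ≡ 1 mod 4, sign kept]
  = (1 / 3)    [85 ≡ 1 mod 3]
  = 1    [(1 / 3) = 1]
Second factor (11931 / 6469):
(11931 / 6469)
  = (5462 / 6469)    [11931 ≡ 5462 mod 6469]
  = -(2731 / 6469)    [6469 ≡ 5 mod 8 ⇒ (2 / 6469) = -1]
  = -(6469 / 2731)    [QR: 6469 ≡ 1 mod 4, sign kept]
  = -(1007 / 2731)    [6469 ≡ 1007 mod 2731]
  = (2731 / 1007)    [QR: both ≡ 3 mod 4, sign flips]
  = (717 / 1007)    [2731 ≡ 717 mod 1007]
  = (1007 / 717)    [QR: 717 ≡ 1 mod 4, sign kept]
  = (290 / 717)    [1007 ≡ 290 mod 717]
  = -(145 / 717)    [717 ≡ 5 mod 8 ⇒ (2 / 717) = -1]
  = -(717 / 145)    [QR: 145 ≡ 1 mod 4, sign kept]
  = -(137 / 145)    [717 ≡ 137 mod 145]
  = -(145 / 137)    [QR: 137 ≡ 1 mod 4, sign kept]
  = -(8 / 137)    [145 ≡ 8 mod 137]
  = -(1 / 137)    [137 ≡ 1 mod 8 ⇒ (2 / 137)^3 = +1]
  = -1    [(1 / 137) = 1]
Product: (1)·(-1) = -1.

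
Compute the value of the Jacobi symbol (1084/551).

(1084/551)
  = (533/551)    [1084 ≡ 533 mod 551]
  = (551/533)    [QR: 533 ≡ 1 mod 4, sign kept]
  = (18/533)    [551 ≡ 18 mod 533]
  = -(9/533)    [533 ≡ 5 mod 8 ⇒ (2/533) = -1]
  = -(533/9)    [QR: 9 ≡ 1 mod 4, sign kept]
  = -(2/9)    [533 ≡ 2 mod 9]
  = -(1/9)    [9 ≡ 1 mod 8 ⇒ (2/9) = +1]
  = -1    [(1/9) = 1]

-1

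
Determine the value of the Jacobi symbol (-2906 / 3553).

(-2906 / 3553)
  = (647 / 3553)    [-2906 ≡ 647 mod 3553]
  = (3553 / 647)    [QR: 3553 ≡ 1 mod 4, sign kept]
  = (318 / 647)    [3553 ≡ 318 mod 647]
  = (159 / 647)    [647 ≡ 7 mod 8 ⇒ (2 / 647) = +1]
  = -(647 / 159)    [QR: both ≡ 3 mod 4, sign flips]
  = -(11 / 159)    [647 ≡ 11 mod 159]
  = (159 / 11)    [QR: both ≡ 3 mod 4, sign flips]
  = (5 / 11)    [159 ≡ 5 mod 11]
  = (11 / 5)    [QR: 5 ≡ 1 mod 4, sign kept]
  = (1 / 5)    [11 ≡ 1 mod 5]
  = 1    [(1 / 5) = 1]

1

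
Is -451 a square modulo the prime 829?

Reduce the numerator: -451 ≡ 378 (mod 829), so (-451/829) = (378/829).
Factor out 2: 378 = 2·189. Since 829 ≡ 5 (mod 8), (2/829) = -1. Now have -(189/829).
189 ≡ 1 (mod 4), so quadratic reciprocity gives (189/829) = (829/189). Reduce: 829 ≡ 73 (mod 189). Now have -(73/189).
73 ≡ 1 (mod 4), so quadratic reciprocity gives (73/189) = (189/73). Reduce: 189 ≡ 43 (mod 73). Now have -(43/73).
73 ≡ 1 (mod 4), so quadratic reciprocity gives (43/73) = (73/43). Reduce: 73 ≡ 30 (mod 43). Now have -(30/43).
Factor out 2: 30 = 2·15. Since 43 ≡ 3 (mod 8), (2/43) = -1. Now have (15/43).
Both 15 ≡ 3 and 43 ≡ 3 (mod 4), so reciprocity gives (15/43) = -(43/15). Reduce: 43 ≡ 13 (mod 15). Now have -(13/15).
13 ≡ 1 (mod 4), so quadratic reciprocity gives (13/15) = (15/13). Reduce: 15 ≡ 2 (mod 13). Now have -(2/13).
Factor out 2: 2 = 2. Since 13 ≡ 5 (mod 8), (2/13) = -1. Now have (1/13).
(1/13) = 1. Collecting the sign factors: 1.
The Legendre symbol is 1, so x^2 ≡ -451 (mod 829) has solution.

yes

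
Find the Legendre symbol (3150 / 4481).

1

(3150 / 4481)
  = (1575 / 4481)    [4481 ≡ 1 mod 8 ⇒ (2 / 4481) = +1]
  = (4481 / 1575)    [QR: 4481 ≡ 1 mod 4, sign kept]
  = (1331 / 1575)    [4481 ≡ 1331 mod 1575]
  = -(1575 / 1331)    [QR: both ≡ 3 mod 4, sign flips]
  = -(244 / 1331)    [1575 ≡ 244 mod 1331]
  = -(61 / 1331)    [1331 ≡ 3 mod 8 ⇒ (2 / 1331)^2 = +1]
  = -(1331 / 61)    [QR: 61 ≡ 1 mod 4, sign kept]
  = -(50 / 61)    [1331 ≡ 50 mod 61]
  = (25 / 61)    [61 ≡ 5 mod 8 ⇒ (2 / 61) = -1]
  = (61 / 25)    [QR: 25 ≡ 1 mod 4, sign kept]
  = (11 / 25)    [61 ≡ 11 mod 25]
  = (25 / 11)    [QR: 25 ≡ 1 mod 4, sign kept]
  = (3 / 11)    [25 ≡ 3 mod 11]
  = -(11 / 3)    [QR: both ≡ 3 mod 4, sign flips]
  = -(2 / 3)    [11 ≡ 2 mod 3]
  = (1 / 3)    [3 ≡ 3 mod 8 ⇒ (2 / 3) = -1]
  = 1    [(1 / 3) = 1]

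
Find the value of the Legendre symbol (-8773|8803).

(-8773|8803)
  = (30|8803)    [-8773 ≡ 30 mod 8803]
  = -(15|8803)    [8803 ≡ 3 mod 8 ⇒ (2|8803) = -1]
  = (8803|15)    [QR: both ≡ 3 mod 4, sign flips]
  = (13|15)    [8803 ≡ 13 mod 15]
  = (15|13)    [QR: 13 ≡ 1 mod 4, sign kept]
  = (2|13)    [15 ≡ 2 mod 13]
  = -(1|13)    [13 ≡ 5 mod 8 ⇒ (2|13) = -1]
  = -1    [(1|13) = 1]

-1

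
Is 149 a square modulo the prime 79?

(149/79)
  = (70/79)    [149 ≡ 70 mod 79]
  = (35/79)    [79 ≡ 7 mod 8 ⇒ (2/79) = +1]
  = -(79/35)    [QR: both ≡ 3 mod 4, sign flips]
  = -(9/35)    [79 ≡ 9 mod 35]
  = -(35/9)    [QR: 9 ≡ 1 mod 4, sign kept]
  = -(8/9)    [35 ≡ 8 mod 9]
  = -(1/9)    [9 ≡ 1 mod 8 ⇒ (2/9)^3 = +1]
  = -1    [(1/9) = 1]
The Legendre symbol is -1, so x^2 ≡ 149 (mod 79) has no solution.

no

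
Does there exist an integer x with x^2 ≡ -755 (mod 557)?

yes

Pull out -1: (-755/557) = (-1/557)·(755/557). Since 557 ≡ 1 (mod 4), (-1/557) = +1. Now have (755/557).
Reduce the numerator: 755 ≡ 198 (mod 557), so (755/557) = (198/557).
Factor out 2: 198 = 2·99. Since 557 ≡ 5 (mod 8), (2/557) = -1. Now have -(99/557).
557 ≡ 1 (mod 4), so quadratic reciprocity gives (99/557) = (557/99). Reduce: 557 ≡ 62 (mod 99). Now have -(62/99).
Factor out 2: 62 = 2·31. Since 99 ≡ 3 (mod 8), (2/99) = -1. Now have (31/99).
Both 31 ≡ 3 and 99 ≡ 3 (mod 4), so reciprocity gives (31/99) = -(99/31). Reduce: 99 ≡ 6 (mod 31). Now have -(6/31).
Factor out 2: 6 = 2·3. Since 31 ≡ 7 (mod 8), (2/31) = +1. Now have -(3/31).
Both 3 ≡ 3 and 31 ≡ 3 (mod 4), so reciprocity gives (3/31) = -(31/3). Reduce: 31 ≡ 1 (mod 3). Now have (1/3).
(1/3) = 1. Collecting the sign factors: 1.
The Legendre symbol is 1, so x^2 ≡ -755 (mod 557) has solution.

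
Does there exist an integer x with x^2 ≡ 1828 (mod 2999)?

yes

(1828/2999)
  = (457/2999)    [2999 ≡ 7 mod 8 ⇒ (2/2999)^2 = +1]
  = (2999/457)    [QR: 457 ≡ 1 mod 4, sign kept]
  = (257/457)    [2999 ≡ 257 mod 457]
  = (457/257)    [QR: 257 ≡ 1 mod 4, sign kept]
  = (200/257)    [457 ≡ 200 mod 257]
  = (25/257)    [257 ≡ 1 mod 8 ⇒ (2/257)^3 = +1]
  = (257/25)    [QR: 25 ≡ 1 mod 4, sign kept]
  = (7/25)    [257 ≡ 7 mod 25]
  = (25/7)    [QR: 25 ≡ 1 mod 4, sign kept]
  = (4/7)    [25 ≡ 4 mod 7]
  = (1/7)    [7 ≡ 7 mod 8 ⇒ (2/7)^2 = +1]
  = 1    [(1/7) = 1]
The Legendre symbol is 1, so x^2 ≡ 1828 (mod 2999) has solution.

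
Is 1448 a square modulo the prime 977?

Reduce the numerator: 1448 ≡ 471 (mod 977), so (1448/977) = (471/977).
977 ≡ 1 (mod 4), so quadratic reciprocity gives (471/977) = (977/471). Reduce: 977 ≡ 35 (mod 471). Now have (35/471).
Both 35 ≡ 3 and 471 ≡ 3 (mod 4), so reciprocity gives (35/471) = -(471/35). Reduce: 471 ≡ 16 (mod 35). Now have -(16/35).
Factor out 2: 16 = 2^4. Since 35 ≡ 3 (mod 8), (2/35) = -1, and (2/35)^4 = +1. Now have -(1/35).
(1/35) = 1. Collecting the sign factors: -1.
(1448/977) = -1, and 977 is prime, so 1448 is not a quadratic residue mod 977.

no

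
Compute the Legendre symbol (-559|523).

(-559|523)
  = -(559|523)    [523 ≡ 3 mod 4 ⇒ (-1|523) = -1]
  = -(36|523)    [559 ≡ 36 mod 523]
  = -(9|523)    [523 ≡ 3 mod 8 ⇒ (2|523)^2 = +1]
  = -(523|9)    [QR: 9 ≡ 1 mod 4, sign kept]
  = -(1|9)    [523 ≡ 1 mod 9]
  = -1    [(1|9) = 1]

-1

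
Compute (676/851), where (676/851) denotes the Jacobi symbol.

(676/851)
  = (169/851)    [851 ≡ 3 mod 8 ⇒ (2/851)^2 = +1]
  = (851/169)    [QR: 169 ≡ 1 mod 4, sign kept]
  = (6/169)    [851 ≡ 6 mod 169]
  = (3/169)    [169 ≡ 1 mod 8 ⇒ (2/169) = +1]
  = (169/3)    [QR: 169 ≡ 1 mod 4, sign kept]
  = (1/3)    [169 ≡ 1 mod 3]
  = 1    [(1/3) = 1]

1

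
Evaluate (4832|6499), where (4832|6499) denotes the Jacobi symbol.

-1

Factor out 2: 4832 = 2^5·151. Since 6499 ≡ 3 (mod 8), (2|6499) = -1, and (2|6499)^5 = -1. Now have -(151|6499).
Both 151 ≡ 3 and 6499 ≡ 3 (mod 4), so reciprocity gives (151|6499) = -(6499|151). Reduce: 6499 ≡ 6 (mod 151). Now have (6|151).
Factor out 2: 6 = 2·3. Since 151 ≡ 7 (mod 8), (2|151) = +1. Now have (3|151).
Both 3 ≡ 3 and 151 ≡ 3 (mod 4), so reciprocity gives (3|151) = -(151|3). Reduce: 151 ≡ 1 (mod 3). Now have -(1|3).
(1|3) = 1. Collecting the sign factors: -1.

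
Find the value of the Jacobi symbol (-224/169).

(-224/169)
  = (224/169)    [169 ≡ 1 mod 4 ⇒ (-1/169) = +1]
  = (55/169)    [224 ≡ 55 mod 169]
  = (169/55)    [QR: 169 ≡ 1 mod 4, sign kept]
  = (4/55)    [169 ≡ 4 mod 55]
  = (1/55)    [55 ≡ 7 mod 8 ⇒ (2/55)^2 = +1]
  = 1    [(1/55) = 1]

1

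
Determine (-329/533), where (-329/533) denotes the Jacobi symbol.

Reduce the numerator: -329 ≡ 204 (mod 533), so (-329/533) = (204/533).
Factor out 2: 204 = 2^2·51. Since 533 ≡ 5 (mod 8), (2/533) = -1, and (2/533)^2 = +1. Now have (51/533).
533 ≡ 1 (mod 4), so quadratic reciprocity gives (51/533) = (533/51). Reduce: 533 ≡ 23 (mod 51). Now have (23/51).
Both 23 ≡ 3 and 51 ≡ 3 (mod 4), so reciprocity gives (23/51) = -(51/23). Reduce: 51 ≡ 5 (mod 23). Now have -(5/23).
5 ≡ 1 (mod 4), so quadratic reciprocity gives (5/23) = (23/5). Reduce: 23 ≡ 3 (mod 5). Now have -(3/5).
5 ≡ 1 (mod 4), so quadratic reciprocity gives (3/5) = (5/3). Reduce: 5 ≡ 2 (mod 3). Now have -(2/3).
Factor out 2: 2 = 2. Since 3 ≡ 3 (mod 8), (2/3) = -1. Now have (1/3).
(1/3) = 1. Collecting the sign factors: 1.

1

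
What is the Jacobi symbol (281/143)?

Reduce the numerator: 281 ≡ 138 (mod 143), so (281/143) = (138/143).
Factor out 2: 138 = 2·69. Since 143 ≡ 7 (mod 8), (2/143) = +1. Now have (69/143).
69 ≡ 1 (mod 4), so quadratic reciprocity gives (69/143) = (143/69). Reduce: 143 ≡ 5 (mod 69). Now have (5/69).
5 ≡ 1 (mod 4), so quadratic reciprocity gives (5/69) = (69/5). Reduce: 69 ≡ 4 (mod 5). Now have (4/5).
Factor out 2: 4 = 2^2. Since 5 ≡ 5 (mod 8), (2/5) = -1, and (2/5)^2 = +1. Now have (1/5).
(1/5) = 1. Collecting the sign factors: 1.

1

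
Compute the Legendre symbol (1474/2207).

1

Factor out 2: 1474 = 2·737. Since 2207 ≡ 7 (mod 8), (2/2207) = +1. Now have (737/2207).
737 ≡ 1 (mod 4), so quadratic reciprocity gives (737/2207) = (2207/737). Reduce: 2207 ≡ 733 (mod 737). Now have (733/737).
733 ≡ 1 (mod 4), so quadratic reciprocity gives (733/737) = (737/733). Reduce: 737 ≡ 4 (mod 733). Now have (4/733).
Factor out 2: 4 = 2^2. Since 733 ≡ 5 (mod 8), (2/733) = -1, and (2/733)^2 = +1. Now have (1/733).
(1/733) = 1. Collecting the sign factors: 1.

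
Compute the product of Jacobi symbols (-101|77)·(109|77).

-1

By multiplicativity, (-101·109|77) = (-101|77)·(109|77).
First factor (-101|77):
Pull out -1: (-101|77) = (-1|77)·(101|77). Since 77 ≡ 1 (mod 4), (-1|77) = +1. Now have (101|77).
Reduce the numerator: 101 ≡ 24 (mod 77), so (101|77) = (24|77).
Factor out 2: 24 = 2^3·3. Since 77 ≡ 5 (mod 8), (2|77) = -1, and (2|77)^3 = -1. Now have -(3|77).
77 ≡ 1 (mod 4), so quadratic reciprocity gives (3|77) = (77|3). Reduce: 77 ≡ 2 (mod 3). Now have -(2|3).
Factor out 2: 2 = 2. Since 3 ≡ 3 (mod 8), (2|3) = -1. Now have (1|3).
(1|3) = 1. Collecting the sign factors: 1.
Second factor (109|77):
Reduce the numerator: 109 ≡ 32 (mod 77), so (109|77) = (32|77).
Factor out 2: 32 = 2^5. Since 77 ≡ 5 (mod 8), (2|77) = -1, and (2|77)^5 = -1. Now have -(1|77).
(1|77) = 1. Collecting the sign factors: -1.
Product: (1)·(-1) = -1.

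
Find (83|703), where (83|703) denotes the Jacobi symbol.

(83|703)
  = -(703|83)    [QR: both ≡ 3 mod 4, sign flips]
  = -(39|83)    [703 ≡ 39 mod 83]
  = (83|39)    [QR: both ≡ 3 mod 4, sign flips]
  = (5|39)    [83 ≡ 5 mod 39]
  = (39|5)    [QR: 5 ≡ 1 mod 4, sign kept]
  = (4|5)    [39 ≡ 4 mod 5]
  = (1|5)    [5 ≡ 5 mod 8 ⇒ (2|5)^2 = +1]
  = 1    [(1|5) = 1]

1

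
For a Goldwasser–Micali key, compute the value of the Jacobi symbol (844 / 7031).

1

(844 / 7031)
  = (211 / 7031)    [7031 ≡ 7 mod 8 ⇒ (2 / 7031)^2 = +1]
  = -(7031 / 211)    [QR: both ≡ 3 mod 4, sign flips]
  = -(68 / 211)    [7031 ≡ 68 mod 211]
  = -(17 / 211)    [211 ≡ 3 mod 8 ⇒ (2 / 211)^2 = +1]
  = -(211 / 17)    [QR: 17 ≡ 1 mod 4, sign kept]
  = -(7 / 17)    [211 ≡ 7 mod 17]
  = -(17 / 7)    [QR: 17 ≡ 1 mod 4, sign kept]
  = -(3 / 7)    [17 ≡ 3 mod 7]
  = (7 / 3)    [QR: both ≡ 3 mod 4, sign flips]
  = (1 / 3)    [7 ≡ 1 mod 3]
  = 1    [(1 / 3) = 1]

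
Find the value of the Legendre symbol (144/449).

1

Factor out 2: 144 = 2^4·9. Since 449 ≡ 1 (mod 8), (2/449) = +1, and (2/449)^4 = +1. Now have (9/449).
9 ≡ 1 (mod 4), so quadratic reciprocity gives (9/449) = (449/9). Reduce: 449 ≡ 8 (mod 9). Now have (8/9).
Factor out 2: 8 = 2^3. Since 9 ≡ 1 (mod 8), (2/9) = +1, and (2/9)^3 = +1. Now have (1/9).
(1/9) = 1. Collecting the sign factors: 1.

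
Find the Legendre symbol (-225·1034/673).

1

By multiplicativity, (-225·1034/673) = (-225/673)·(1034/673).
First factor (-225/673):
Reduce the numerator: -225 ≡ 448 (mod 673), so (-225/673) = (448/673).
Factor out 2: 448 = 2^6·7. Since 673 ≡ 1 (mod 8), (2/673) = +1, and (2/673)^6 = +1. Now have (7/673).
673 ≡ 1 (mod 4), so quadratic reciprocity gives (7/673) = (673/7). Reduce: 673 ≡ 1 (mod 7). Now have (1/7).
(1/7) = 1. Collecting the sign factors: 1.
Second factor (1034/673):
Reduce the numerator: 1034 ≡ 361 (mod 673), so (1034/673) = (361/673).
361 ≡ 1 (mod 4), so quadratic reciprocity gives (361/673) = (673/361). Reduce: 673 ≡ 312 (mod 361). Now have (312/361).
Factor out 2: 312 = 2^3·39. Since 361 ≡ 1 (mod 8), (2/361) = +1, and (2/361)^3 = +1. Now have (39/361).
361 ≡ 1 (mod 4), so quadratic reciprocity gives (39/361) = (361/39). Reduce: 361 ≡ 10 (mod 39). Now have (10/39).
Factor out 2: 10 = 2·5. Since 39 ≡ 7 (mod 8), (2/39) = +1. Now have (5/39).
5 ≡ 1 (mod 4), so quadratic reciprocity gives (5/39) = (39/5). Reduce: 39 ≡ 4 (mod 5). Now have (4/5).
Factor out 2: 4 = 2^2. Since 5 ≡ 5 (mod 8), (2/5) = -1, and (2/5)^2 = +1. Now have (1/5).
(1/5) = 1. Collecting the sign factors: 1.
Product: (1)·(1) = 1.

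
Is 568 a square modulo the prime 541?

yes

Reduce the numerator: 568 ≡ 27 (mod 541), so (568/541) = (27/541).
541 ≡ 1 (mod 4), so quadratic reciprocity gives (27/541) = (541/27). Reduce: 541 ≡ 1 (mod 27). Now have (1/27).
(1/27) = 1. Collecting the sign factors: 1.
The Legendre symbol is 1, so x^2 ≡ 568 (mod 541) has solution.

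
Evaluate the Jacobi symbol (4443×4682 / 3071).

By multiplicativity, (4443·4682 / 3071) = (4443 / 3071)·(4682 / 3071).
First factor (4443 / 3071):
Reduce the numerator: 4443 ≡ 1372 (mod 3071), so (4443 / 3071) = (1372 / 3071).
Factor out 2: 1372 = 2^2·343. Since 3071 ≡ 7 (mod 8), (2 / 3071) = +1, and (2 / 3071)^2 = +1. Now have (343 / 3071).
Both 343 ≡ 3 and 3071 ≡ 3 (mod 4), so reciprocity gives (343 / 3071) = -(3071 / 343). Reduce: 3071 ≡ 327 (mod 343). Now have -(327 / 343).
Both 327 ≡ 3 and 343 ≡ 3 (mod 4), so reciprocity gives (327 / 343) = -(343 / 327). Reduce: 343 ≡ 16 (mod 327). Now have (16 / 327).
Factor out 2: 16 = 2^4. Since 327 ≡ 7 (mod 8), (2 / 327) = +1, and (2 / 327)^4 = +1. Now have (1 / 327).
(1 / 327) = 1. Collecting the sign factors: 1.
Second factor (4682 / 3071):
Reduce the numerator: 4682 ≡ 1611 (mod 3071), so (4682 / 3071) = (1611 / 3071).
Both 1611 ≡ 3 and 3071 ≡ 3 (mod 4), so reciprocity gives (1611 / 3071) = -(3071 / 1611). Reduce: 3071 ≡ 1460 (mod 1611). Now have -(1460 / 1611).
Factor out 2: 1460 = 2^2·365. Since 1611 ≡ 3 (mod 8), (2 / 1611) = -1, and (2 / 1611)^2 = +1. Now have -(365 / 1611).
365 ≡ 1 (mod 4), so quadratic reciprocity gives (365 / 1611) = (1611 / 365). Reduce: 1611 ≡ 151 (mod 365). Now have -(151 / 365).
365 ≡ 1 (mod 4), so quadratic reciprocity gives (151 / 365) = (365 / 151). Reduce: 365 ≡ 63 (mod 151). Now have -(63 / 151).
Both 63 ≡ 3 and 151 ≡ 3 (mod 4), so reciprocity gives (63 / 151) = -(151 / 63). Reduce: 151 ≡ 25 (mod 63). Now have (25 / 63).
25 ≡ 1 (mod 4), so quadratic reciprocity gives (25 / 63) = (63 / 25). Reduce: 63 ≡ 13 (mod 25). Now have (13 / 25).
13 ≡ 1 (mod 4), so quadratic reciprocity gives (13 / 25) = (25 / 13). Reduce: 25 ≡ 12 (mod 13). Now have (12 / 13).
Factor out 2: 12 = 2^2·3. Since 13 ≡ 5 (mod 8), (2 / 13) = -1, and (2 / 13)^2 = +1. Now have (3 / 13).
13 ≡ 1 (mod 4), so quadratic reciprocity gives (3 / 13) = (13 / 3). Reduce: 13 ≡ 1 (mod 3). Now have (1 / 3).
(1 / 3) = 1. Collecting the sign factors: 1.
Product: (1)·(1) = 1.

1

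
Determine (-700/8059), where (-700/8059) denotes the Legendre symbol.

1

Pull out -1: (-700/8059) = (-1/8059)·(700/8059). Since 8059 ≡ 3 (mod 4), (-1/8059) = -1. Now have -(700/8059).
Factor out 2: 700 = 2^2·175. Since 8059 ≡ 3 (mod 8), (2/8059) = -1, and (2/8059)^2 = +1. Now have -(175/8059).
Both 175 ≡ 3 and 8059 ≡ 3 (mod 4), so reciprocity gives (175/8059) = -(8059/175). Reduce: 8059 ≡ 9 (mod 175). Now have (9/175).
9 ≡ 1 (mod 4), so quadratic reciprocity gives (9/175) = (175/9). Reduce: 175 ≡ 4 (mod 9). Now have (4/9).
Factor out 2: 4 = 2^2. Since 9 ≡ 1 (mod 8), (2/9) = +1, and (2/9)^2 = +1. Now have (1/9).
(1/9) = 1. Collecting the sign factors: 1.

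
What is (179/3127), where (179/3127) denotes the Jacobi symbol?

(179/3127)
  = -(3127/179)    [QR: both ≡ 3 mod 4, sign flips]
  = -(84/179)    [3127 ≡ 84 mod 179]
  = -(21/179)    [179 ≡ 3 mod 8 ⇒ (2/179)^2 = +1]
  = -(179/21)    [QR: 21 ≡ 1 mod 4, sign kept]
  = -(11/21)    [179 ≡ 11 mod 21]
  = -(21/11)    [QR: 21 ≡ 1 mod 4, sign kept]
  = -(10/11)    [21 ≡ 10 mod 11]
  = (5/11)    [11 ≡ 3 mod 8 ⇒ (2/11) = -1]
  = (11/5)    [QR: 5 ≡ 1 mod 4, sign kept]
  = (1/5)    [11 ≡ 1 mod 5]
  = 1    [(1/5) = 1]

1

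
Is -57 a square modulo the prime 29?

yes

(-57|29)
  = (1|29)    [-57 ≡ 1 mod 29]
  = 1    [(1|29) = 1]
The Legendre symbol is 1, so x^2 ≡ -57 (mod 29) has solution.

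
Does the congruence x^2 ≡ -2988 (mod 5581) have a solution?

no

Reduce the numerator: -2988 ≡ 2593 (mod 5581), so (-2988/5581) = (2593/5581).
2593 ≡ 1 (mod 4), so quadratic reciprocity gives (2593/5581) = (5581/2593). Reduce: 5581 ≡ 395 (mod 2593). Now have (395/2593).
2593 ≡ 1 (mod 4), so quadratic reciprocity gives (395/2593) = (2593/395). Reduce: 2593 ≡ 223 (mod 395). Now have (223/395).
Both 223 ≡ 3 and 395 ≡ 3 (mod 4), so reciprocity gives (223/395) = -(395/223). Reduce: 395 ≡ 172 (mod 223). Now have -(172/223).
Factor out 2: 172 = 2^2·43. Since 223 ≡ 7 (mod 8), (2/223) = +1, and (2/223)^2 = +1. Now have -(43/223).
Both 43 ≡ 3 and 223 ≡ 3 (mod 4), so reciprocity gives (43/223) = -(223/43). Reduce: 223 ≡ 8 (mod 43). Now have (8/43).
Factor out 2: 8 = 2^3. Since 43 ≡ 3 (mod 8), (2/43) = -1, and (2/43)^3 = -1. Now have -(1/43).
(1/43) = 1. Collecting the sign factors: -1.
The Legendre symbol is -1, so x^2 ≡ -2988 (mod 5581) has no solution.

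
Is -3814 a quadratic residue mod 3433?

yes

(-3814/3433)
  = (3052/3433)    [-3814 ≡ 3052 mod 3433]
  = (763/3433)    [3433 ≡ 1 mod 8 ⇒ (2/3433)^2 = +1]
  = (3433/763)    [QR: 3433 ≡ 1 mod 4, sign kept]
  = (381/763)    [3433 ≡ 381 mod 763]
  = (763/381)    [QR: 381 ≡ 1 mod 4, sign kept]
  = (1/381)    [763 ≡ 1 mod 381]
  = 1    [(1/381) = 1]
The Legendre symbol is 1, so x^2 ≡ -3814 (mod 3433) has solution.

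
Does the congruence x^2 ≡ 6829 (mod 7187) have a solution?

6829 ≡ 1 (mod 4), so quadratic reciprocity gives (6829|7187) = (7187|6829). Reduce: 7187 ≡ 358 (mod 6829). Now have (358|6829).
Factor out 2: 358 = 2·179. Since 6829 ≡ 5 (mod 8), (2|6829) = -1. Now have -(179|6829).
6829 ≡ 1 (mod 4), so quadratic reciprocity gives (179|6829) = (6829|179). Reduce: 6829 ≡ 27 (mod 179). Now have -(27|179).
Both 27 ≡ 3 and 179 ≡ 3 (mod 4), so reciprocity gives (27|179) = -(179|27). Reduce: 179 ≡ 17 (mod 27). Now have (17|27).
17 ≡ 1 (mod 4), so quadratic reciprocity gives (17|27) = (27|17). Reduce: 27 ≡ 10 (mod 17). Now have (10|17).
Factor out 2: 10 = 2·5. Since 17 ≡ 1 (mod 8), (2|17) = +1. Now have (5|17).
5 ≡ 1 (mod 4), so quadratic reciprocity gives (5|17) = (17|5). Reduce: 17 ≡ 2 (mod 5). Now have (2|5).
Factor out 2: 2 = 2. Since 5 ≡ 5 (mod 8), (2|5) = -1. Now have -(1|5).
(1|5) = 1. Collecting the sign factors: -1.
(6829|7187) = -1, and 7187 is prime, so 6829 is not a quadratic residue mod 7187.

no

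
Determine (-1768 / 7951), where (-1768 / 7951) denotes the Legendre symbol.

-1

Pull out -1: (-1768 / 7951) = (-1 / 7951)·(1768 / 7951). Since 7951 ≡ 3 (mod 4), (-1 / 7951) = -1. Now have -(1768 / 7951).
Factor out 2: 1768 = 2^3·221. Since 7951 ≡ 7 (mod 8), (2 / 7951) = +1, and (2 / 7951)^3 = +1. Now have -(221 / 7951).
221 ≡ 1 (mod 4), so quadratic reciprocity gives (221 / 7951) = (7951 / 221). Reduce: 7951 ≡ 216 (mod 221). Now have -(216 / 221).
Factor out 2: 216 = 2^3·27. Since 221 ≡ 5 (mod 8), (2 / 221) = -1, and (2 / 221)^3 = -1. Now have (27 / 221).
221 ≡ 1 (mod 4), so quadratic reciprocity gives (27 / 221) = (221 / 27). Reduce: 221 ≡ 5 (mod 27). Now have (5 / 27).
5 ≡ 1 (mod 4), so quadratic reciprocity gives (5 / 27) = (27 / 5). Reduce: 27 ≡ 2 (mod 5). Now have (2 / 5).
Factor out 2: 2 = 2. Since 5 ≡ 5 (mod 8), (2 / 5) = -1. Now have -(1 / 5).
(1 / 5) = 1. Collecting the sign factors: -1.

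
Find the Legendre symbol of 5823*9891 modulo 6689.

1

By multiplicativity, (5823·9891/6689) = (5823/6689)·(9891/6689).
First factor (5823/6689):
(5823/6689)
  = (6689/5823)    [QR: 6689 ≡ 1 mod 4, sign kept]
  = (866/5823)    [6689 ≡ 866 mod 5823]
  = (433/5823)    [5823 ≡ 7 mod 8 ⇒ (2/5823) = +1]
  = (5823/433)    [QR: 433 ≡ 1 mod 4, sign kept]
  = (194/433)    [5823 ≡ 194 mod 433]
  = (97/433)    [433 ≡ 1 mod 8 ⇒ (2/433) = +1]
  = (433/97)    [QR: 97 ≡ 1 mod 4, sign kept]
  = (45/97)    [433 ≡ 45 mod 97]
  = (97/45)    [QR: 45 ≡ 1 mod 4, sign kept]
  = (7/45)    [97 ≡ 7 mod 45]
  = (45/7)    [QR: 45 ≡ 1 mod 4, sign kept]
  = (3/7)    [45 ≡ 3 mod 7]
  = -(7/3)    [QR: both ≡ 3 mod 4, sign flips]
  = -(1/3)    [7 ≡ 1 mod 3]
  = -1    [(1/3) = 1]
Second factor (9891/6689):
(9891/6689)
  = (3202/6689)    [9891 ≡ 3202 mod 6689]
  = (1601/6689)    [6689 ≡ 1 mod 8 ⇒ (2/6689) = +1]
  = (6689/1601)    [QR: 1601 ≡ 1 mod 4, sign kept]
  = (285/1601)    [6689 ≡ 285 mod 1601]
  = (1601/285)    [QR: 285 ≡ 1 mod 4, sign kept]
  = (176/285)    [1601 ≡ 176 mod 285]
  = (11/285)    [285 ≡ 5 mod 8 ⇒ (2/285)^4 = +1]
  = (285/11)    [QR: 285 ≡ 1 mod 4, sign kept]
  = (10/11)    [285 ≡ 10 mod 11]
  = -(5/11)    [11 ≡ 3 mod 8 ⇒ (2/11) = -1]
  = -(11/5)    [QR: 5 ≡ 1 mod 4, sign kept]
  = -(1/5)    [11 ≡ 1 mod 5]
  = -1    [(1/5) = 1]
Product: (-1)·(-1) = 1.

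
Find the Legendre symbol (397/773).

397 ≡ 1 (mod 4), so quadratic reciprocity gives (397/773) = (773/397). Reduce: 773 ≡ 376 (mod 397). Now have (376/397).
Factor out 2: 376 = 2^3·47. Since 397 ≡ 5 (mod 8), (2/397) = -1, and (2/397)^3 = -1. Now have -(47/397).
397 ≡ 1 (mod 4), so quadratic reciprocity gives (47/397) = (397/47). Reduce: 397 ≡ 21 (mod 47). Now have -(21/47).
21 ≡ 1 (mod 4), so quadratic reciprocity gives (21/47) = (47/21). Reduce: 47 ≡ 5 (mod 21). Now have -(5/21).
5 ≡ 1 (mod 4), so quadratic reciprocity gives (5/21) = (21/5). Reduce: 21 ≡ 1 (mod 5). Now have -(1/5).
(1/5) = 1. Collecting the sign factors: -1.

-1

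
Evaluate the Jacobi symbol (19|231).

Both 19 ≡ 3 and 231 ≡ 3 (mod 4), so reciprocity gives (19|231) = -(231|19). Reduce: 231 ≡ 3 (mod 19). Now have -(3|19).
Both 3 ≡ 3 and 19 ≡ 3 (mod 4), so reciprocity gives (3|19) = -(19|3). Reduce: 19 ≡ 1 (mod 3). Now have (1|3).
(1|3) = 1. Collecting the sign factors: 1.

1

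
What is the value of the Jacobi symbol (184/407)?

-1

Factor out 2: 184 = 2^3·23. Since 407 ≡ 7 (mod 8), (2/407) = +1, and (2/407)^3 = +1. Now have (23/407).
Both 23 ≡ 3 and 407 ≡ 3 (mod 4), so reciprocity gives (23/407) = -(407/23). Reduce: 407 ≡ 16 (mod 23). Now have -(16/23).
Factor out 2: 16 = 2^4. Since 23 ≡ 7 (mod 8), (2/23) = +1, and (2/23)^4 = +1. Now have -(1/23).
(1/23) = 1. Collecting the sign factors: -1.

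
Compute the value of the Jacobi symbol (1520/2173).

-1

Factor out 2: 1520 = 2^4·95. Since 2173 ≡ 5 (mod 8), (2/2173) = -1, and (2/2173)^4 = +1. Now have (95/2173).
2173 ≡ 1 (mod 4), so quadratic reciprocity gives (95/2173) = (2173/95). Reduce: 2173 ≡ 83 (mod 95). Now have (83/95).
Both 83 ≡ 3 and 95 ≡ 3 (mod 4), so reciprocity gives (83/95) = -(95/83). Reduce: 95 ≡ 12 (mod 83). Now have -(12/83).
Factor out 2: 12 = 2^2·3. Since 83 ≡ 3 (mod 8), (2/83) = -1, and (2/83)^2 = +1. Now have -(3/83).
Both 3 ≡ 3 and 83 ≡ 3 (mod 4), so reciprocity gives (3/83) = -(83/3). Reduce: 83 ≡ 2 (mod 3). Now have (2/3).
Factor out 2: 2 = 2. Since 3 ≡ 3 (mod 8), (2/3) = -1. Now have -(1/3).
(1/3) = 1. Collecting the sign factors: -1.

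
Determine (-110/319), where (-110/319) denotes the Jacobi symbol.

(-110/319)
  = -(110/319)    [319 ≡ 3 mod 4 ⇒ (-1/319) = -1]
  = -(55/319)    [319 ≡ 7 mod 8 ⇒ (2/319) = +1]
  = (319/55)    [QR: both ≡ 3 mod 4, sign flips]
  = (44/55)    [319 ≡ 44 mod 55]
  = (11/55)    [55 ≡ 7 mod 8 ⇒ (2/55)^2 = +1]
  = -(55/11)    [QR: both ≡ 3 mod 4, sign flips]
  = -(0/11)    [55 ≡ 0 mod 11]
  = 0    [numerator 0, gcd > 1]

0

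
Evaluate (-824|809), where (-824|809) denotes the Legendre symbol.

Reduce the numerator: -824 ≡ 794 (mod 809), so (-824|809) = (794|809).
Factor out 2: 794 = 2·397. Since 809 ≡ 1 (mod 8), (2|809) = +1. Now have (397|809).
397 ≡ 1 (mod 4), so quadratic reciprocity gives (397|809) = (809|397). Reduce: 809 ≡ 15 (mod 397). Now have (15|397).
397 ≡ 1 (mod 4), so quadratic reciprocity gives (15|397) = (397|15). Reduce: 397 ≡ 7 (mod 15). Now have (7|15).
Both 7 ≡ 3 and 15 ≡ 3 (mod 4), so reciprocity gives (7|15) = -(15|7). Reduce: 15 ≡ 1 (mod 7). Now have -(1|7).
(1|7) = 1. Collecting the sign factors: -1.

-1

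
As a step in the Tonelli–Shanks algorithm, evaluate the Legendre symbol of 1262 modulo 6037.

-1

(1262/6037)
  = -(631/6037)    [6037 ≡ 5 mod 8 ⇒ (2/6037) = -1]
  = -(6037/631)    [QR: 6037 ≡ 1 mod 4, sign kept]
  = -(358/631)    [6037 ≡ 358 mod 631]
  = -(179/631)    [631 ≡ 7 mod 8 ⇒ (2/631) = +1]
  = (631/179)    [QR: both ≡ 3 mod 4, sign flips]
  = (94/179)    [631 ≡ 94 mod 179]
  = -(47/179)    [179 ≡ 3 mod 8 ⇒ (2/179) = -1]
  = (179/47)    [QR: both ≡ 3 mod 4, sign flips]
  = (38/47)    [179 ≡ 38 mod 47]
  = (19/47)    [47 ≡ 7 mod 8 ⇒ (2/47) = +1]
  = -(47/19)    [QR: both ≡ 3 mod 4, sign flips]
  = -(9/19)    [47 ≡ 9 mod 19]
  = -(19/9)    [QR: 9 ≡ 1 mod 4, sign kept]
  = -(1/9)    [19 ≡ 1 mod 9]
  = -1    [(1/9) = 1]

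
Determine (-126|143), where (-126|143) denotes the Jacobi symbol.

-1

(-126|143)
  = -(126|143)    [143 ≡ 3 mod 4 ⇒ (-1|143) = -1]
  = -(63|143)    [143 ≡ 7 mod 8 ⇒ (2|143) = +1]
  = (143|63)    [QR: both ≡ 3 mod 4, sign flips]
  = (17|63)    [143 ≡ 17 mod 63]
  = (63|17)    [QR: 17 ≡ 1 mod 4, sign kept]
  = (12|17)    [63 ≡ 12 mod 17]
  = (3|17)    [17 ≡ 1 mod 8 ⇒ (2|17)^2 = +1]
  = (17|3)    [QR: 17 ≡ 1 mod 4, sign kept]
  = (2|3)    [17 ≡ 2 mod 3]
  = -(1|3)    [3 ≡ 3 mod 8 ⇒ (2|3) = -1]
  = -1    [(1|3) = 1]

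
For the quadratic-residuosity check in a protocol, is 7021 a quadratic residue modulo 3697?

Reduce the numerator: 7021 ≡ 3324 (mod 3697), so (7021|3697) = (3324|3697).
Factor out 2: 3324 = 2^2·831. Since 3697 ≡ 1 (mod 8), (2|3697) = +1, and (2|3697)^2 = +1. Now have (831|3697).
3697 ≡ 1 (mod 4), so quadratic reciprocity gives (831|3697) = (3697|831). Reduce: 3697 ≡ 373 (mod 831). Now have (373|831).
373 ≡ 1 (mod 4), so quadratic reciprocity gives (373|831) = (831|373). Reduce: 831 ≡ 85 (mod 373). Now have (85|373).
85 ≡ 1 (mod 4), so quadratic reciprocity gives (85|373) = (373|85). Reduce: 373 ≡ 33 (mod 85). Now have (33|85).
33 ≡ 1 (mod 4), so quadratic reciprocity gives (33|85) = (85|33). Reduce: 85 ≡ 19 (mod 33). Now have (19|33).
33 ≡ 1 (mod 4), so quadratic reciprocity gives (19|33) = (33|19). Reduce: 33 ≡ 14 (mod 19). Now have (14|19).
Factor out 2: 14 = 2·7. Since 19 ≡ 3 (mod 8), (2|19) = -1. Now have -(7|19).
Both 7 ≡ 3 and 19 ≡ 3 (mod 4), so reciprocity gives (7|19) = -(19|7). Reduce: 19 ≡ 5 (mod 7). Now have (5|7).
5 ≡ 1 (mod 4), so quadratic reciprocity gives (5|7) = (7|5). Reduce: 7 ≡ 2 (mod 5). Now have (2|5).
Factor out 2: 2 = 2. Since 5 ≡ 5 (mod 8), (2|5) = -1. Now have -(1|5).
(1|5) = 1. Collecting the sign factors: -1.
(7021|3697) = -1, and 3697 is prime, so 7021 is not a quadratic residue mod 3697.

no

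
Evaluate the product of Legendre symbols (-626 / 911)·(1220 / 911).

1

By multiplicativity, (-626·1220 / 911) = (-626 / 911)·(1220 / 911).
First factor (-626 / 911):
(-626 / 911)
  = (285 / 911)    [-626 ≡ 285 mod 911]
  = (911 / 285)    [QR: 285 ≡ 1 mod 4, sign kept]
  = (56 / 285)    [911 ≡ 56 mod 285]
  = -(7 / 285)    [285 ≡ 5 mod 8 ⇒ (2 / 285)^3 = -1]
  = -(285 / 7)    [QR: 285 ≡ 1 mod 4, sign kept]
  = -(5 / 7)    [285 ≡ 5 mod 7]
  = -(7 / 5)    [QR: 5 ≡ 1 mod 4, sign kept]
  = -(2 / 5)    [7 ≡ 2 mod 5]
  = (1 / 5)    [5 ≡ 5 mod 8 ⇒ (2 / 5) = -1]
  = 1    [(1 / 5) = 1]
Second factor (1220 / 911):
(1220 / 911)
  = (309 / 911)    [1220 ≡ 309 mod 911]
  = (911 / 309)    [QR: 309 ≡ 1 mod 4, sign kept]
  = (293 / 309)    [911 ≡ 293 mod 309]
  = (309 / 293)    [QR: 293 ≡ 1 mod 4, sign kept]
  = (16 / 293)    [309 ≡ 16 mod 293]
  = (1 / 293)    [293 ≡ 5 mod 8 ⇒ (2 / 293)^4 = +1]
  = 1    [(1 / 293) = 1]
Product: (1)·(1) = 1.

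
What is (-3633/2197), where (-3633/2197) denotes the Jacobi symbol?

-1

Pull out -1: (-3633/2197) = (-1/2197)·(3633/2197). Since 2197 ≡ 1 (mod 4), (-1/2197) = +1. Now have (3633/2197).
Reduce the numerator: 3633 ≡ 1436 (mod 2197), so (3633/2197) = (1436/2197).
Factor out 2: 1436 = 2^2·359. Since 2197 ≡ 5 (mod 8), (2/2197) = -1, and (2/2197)^2 = +1. Now have (359/2197).
2197 ≡ 1 (mod 4), so quadratic reciprocity gives (359/2197) = (2197/359). Reduce: 2197 ≡ 43 (mod 359). Now have (43/359).
Both 43 ≡ 3 and 359 ≡ 3 (mod 4), so reciprocity gives (43/359) = -(359/43). Reduce: 359 ≡ 15 (mod 43). Now have -(15/43).
Both 15 ≡ 3 and 43 ≡ 3 (mod 4), so reciprocity gives (15/43) = -(43/15). Reduce: 43 ≡ 13 (mod 15). Now have (13/15).
13 ≡ 1 (mod 4), so quadratic reciprocity gives (13/15) = (15/13). Reduce: 15 ≡ 2 (mod 13). Now have (2/13).
Factor out 2: 2 = 2. Since 13 ≡ 5 (mod 8), (2/13) = -1. Now have -(1/13).
(1/13) = 1. Collecting the sign factors: -1.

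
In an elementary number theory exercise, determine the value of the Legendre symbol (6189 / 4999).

-1

(6189 / 4999)
  = (1190 / 4999)    [6189 ≡ 1190 mod 4999]
  = (595 / 4999)    [4999 ≡ 7 mod 8 ⇒ (2 / 4999) = +1]
  = -(4999 / 595)    [QR: both ≡ 3 mod 4, sign flips]
  = -(239 / 595)    [4999 ≡ 239 mod 595]
  = (595 / 239)    [QR: both ≡ 3 mod 4, sign flips]
  = (117 / 239)    [595 ≡ 117 mod 239]
  = (239 / 117)    [QR: 117 ≡ 1 mod 4, sign kept]
  = (5 / 117)    [239 ≡ 5 mod 117]
  = (117 / 5)    [QR: 5 ≡ 1 mod 4, sign kept]
  = (2 / 5)    [117 ≡ 2 mod 5]
  = -(1 / 5)    [5 ≡ 5 mod 8 ⇒ (2 / 5) = -1]
  = -1    [(1 / 5) = 1]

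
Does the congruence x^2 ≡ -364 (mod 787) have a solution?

yes

Reduce the numerator: -364 ≡ 423 (mod 787), so (-364/787) = (423/787).
Both 423 ≡ 3 and 787 ≡ 3 (mod 4), so reciprocity gives (423/787) = -(787/423). Reduce: 787 ≡ 364 (mod 423). Now have -(364/423).
Factor out 2: 364 = 2^2·91. Since 423 ≡ 7 (mod 8), (2/423) = +1, and (2/423)^2 = +1. Now have -(91/423).
Both 91 ≡ 3 and 423 ≡ 3 (mod 4), so reciprocity gives (91/423) = -(423/91). Reduce: 423 ≡ 59 (mod 91). Now have (59/91).
Both 59 ≡ 3 and 91 ≡ 3 (mod 4), so reciprocity gives (59/91) = -(91/59). Reduce: 91 ≡ 32 (mod 59). Now have -(32/59).
Factor out 2: 32 = 2^5. Since 59 ≡ 3 (mod 8), (2/59) = -1, and (2/59)^5 = -1. Now have (1/59).
(1/59) = 1. Collecting the sign factors: 1.
The Legendre symbol is 1, so x^2 ≡ -364 (mod 787) has solution.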